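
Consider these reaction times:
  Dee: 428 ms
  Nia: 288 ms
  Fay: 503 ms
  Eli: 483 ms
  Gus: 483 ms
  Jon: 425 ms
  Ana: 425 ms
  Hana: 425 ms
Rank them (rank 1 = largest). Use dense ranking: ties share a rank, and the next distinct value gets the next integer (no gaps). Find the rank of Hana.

4

Sorted (descending): 503, 483, 483, 428, 425, 425, 425, 288
The 2 values of 483 share dense rank 2.
The 3 values of 425 share dense rank 4.
Remaining distinct values take the next consecutive integers.
Hana has value 425 ms → rank 4.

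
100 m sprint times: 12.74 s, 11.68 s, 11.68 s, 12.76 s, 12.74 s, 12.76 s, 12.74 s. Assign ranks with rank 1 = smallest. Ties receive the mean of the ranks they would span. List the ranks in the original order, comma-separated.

4, 1.5, 1.5, 6.5, 4, 6.5, 4

Sorted (ascending): 11.68, 11.68, 12.74, 12.74, 12.74, 12.76, 12.76
The 2 values of 11.68 occupy positions 1–2 → average rank (1+2)/2 = 1.5.
The 3 values of 12.74 occupy positions 3–5 → average rank 4.
The 2 values of 12.76 occupy positions 6–7 → average rank (6+7)/2 = 6.5.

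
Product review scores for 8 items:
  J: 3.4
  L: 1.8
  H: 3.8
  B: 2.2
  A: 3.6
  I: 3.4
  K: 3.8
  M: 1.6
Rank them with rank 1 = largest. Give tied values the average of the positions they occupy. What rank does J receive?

4.5

Sorted (descending): 3.8, 3.8, 3.6, 3.4, 3.4, 2.2, 1.8, 1.6
The 2 values of 3.8 occupy positions 1–2 → average rank (1+2)/2 = 1.5.
The 2 values of 3.4 occupy positions 4–5 → average rank (4+5)/2 = 4.5.
J has value 3.4 → rank 4.5.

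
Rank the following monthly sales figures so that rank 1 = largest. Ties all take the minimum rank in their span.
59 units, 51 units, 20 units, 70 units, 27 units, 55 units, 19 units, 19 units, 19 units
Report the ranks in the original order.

Sorted (descending): 70, 59, 55, 51, 27, 20, 19, 19, 19
The 3 values of 19 occupy positions 7–9 → each gets rank 7.

2, 4, 6, 1, 5, 3, 7, 7, 7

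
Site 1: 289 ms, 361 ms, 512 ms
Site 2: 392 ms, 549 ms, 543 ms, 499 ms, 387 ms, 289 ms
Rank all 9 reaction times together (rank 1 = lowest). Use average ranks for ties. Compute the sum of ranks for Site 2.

Sorted (ascending): 289, 289, 361, 387, 392, 499, 512, 543, 549
The 2 values of 289 occupy positions 1–2 → average rank (1+2)/2 = 1.5.
Site 2 values → pooled ranks: 392→5, 549→9, 543→8, 499→6, 387→4, 289→1.5
Rank sum = 5 + 9 + 8 + 6 + 4 + 1.5 = 33.5

33.5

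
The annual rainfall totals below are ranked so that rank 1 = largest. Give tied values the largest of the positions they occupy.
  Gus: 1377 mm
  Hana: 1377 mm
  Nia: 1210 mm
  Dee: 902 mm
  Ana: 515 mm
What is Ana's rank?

5

Sorted (descending): 1377, 1377, 1210, 902, 515
The 2 values of 1377 occupy positions 1–2 → each gets rank 2.
Ana has value 515 mm → rank 5.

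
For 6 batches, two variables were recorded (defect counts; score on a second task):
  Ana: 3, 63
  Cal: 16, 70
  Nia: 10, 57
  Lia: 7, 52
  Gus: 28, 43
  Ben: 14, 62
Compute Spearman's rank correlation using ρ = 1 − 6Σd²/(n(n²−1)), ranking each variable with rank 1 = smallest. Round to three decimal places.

-0.200

Ranks of variable 1: 1, 5, 3, 2, 6, 4
Ranks of variable 2: 5, 6, 3, 2, 1, 4
d = r₁ − r₂: -4, -1, 0, 0, 5, 0
d²: 16, 1, 0, 0, 25, 0; Σd² = 42
ρ = 1 − 6·42/(6·35) = 1 − 252/210 = -0.200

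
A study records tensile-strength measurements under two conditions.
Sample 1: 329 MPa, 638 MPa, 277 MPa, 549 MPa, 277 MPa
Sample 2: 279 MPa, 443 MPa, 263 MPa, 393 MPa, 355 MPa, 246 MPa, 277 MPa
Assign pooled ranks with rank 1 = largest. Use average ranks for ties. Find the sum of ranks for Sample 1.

27

Sorted (descending): 638, 549, 443, 393, 355, 329, 279, 277, 277, 277, 263, 246
The 3 values of 277 occupy positions 8–10 → average rank 9.
Sample 1 values → pooled ranks: 329→6, 638→1, 277→9, 549→2, 277→9
Rank sum = 6 + 1 + 9 + 2 + 9 = 27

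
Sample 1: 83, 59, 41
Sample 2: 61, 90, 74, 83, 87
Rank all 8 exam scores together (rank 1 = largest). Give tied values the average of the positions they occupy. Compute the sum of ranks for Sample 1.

18.5

Sorted (descending): 90, 87, 83, 83, 74, 61, 59, 41
The 2 values of 83 occupy positions 3–4 → average rank (3+4)/2 = 3.5.
Sample 1 values → pooled ranks: 83→3.5, 59→7, 41→8
Rank sum = 3.5 + 7 + 8 = 18.5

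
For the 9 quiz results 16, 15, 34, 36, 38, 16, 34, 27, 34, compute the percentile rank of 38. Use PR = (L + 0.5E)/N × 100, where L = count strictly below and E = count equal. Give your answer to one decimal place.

94.4

N = 9.
Strictly below 38: 8. Equal to 38: 1.
PR = (8 + 0.5·1)/9 × 100 = 94.4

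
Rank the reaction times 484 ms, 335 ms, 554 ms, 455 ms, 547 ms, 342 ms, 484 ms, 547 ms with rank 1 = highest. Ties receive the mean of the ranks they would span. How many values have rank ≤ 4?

3

Sorted (descending): 554, 547, 547, 484, 484, 455, 342, 335
The 2 values of 547 occupy positions 2–3 → average rank (2+3)/2 = 2.5.
The 2 values of 484 occupy positions 4–5 → average rank (4+5)/2 = 4.5.
Ranks ≤ 4: {1, 2.5, 2.5} → 3 values.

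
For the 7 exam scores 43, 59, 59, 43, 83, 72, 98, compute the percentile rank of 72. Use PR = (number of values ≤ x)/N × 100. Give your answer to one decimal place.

N = 7.
Strictly below 72: 4. Equal to 72: 1.
PR = 5/7 × 100 = 71.4

71.4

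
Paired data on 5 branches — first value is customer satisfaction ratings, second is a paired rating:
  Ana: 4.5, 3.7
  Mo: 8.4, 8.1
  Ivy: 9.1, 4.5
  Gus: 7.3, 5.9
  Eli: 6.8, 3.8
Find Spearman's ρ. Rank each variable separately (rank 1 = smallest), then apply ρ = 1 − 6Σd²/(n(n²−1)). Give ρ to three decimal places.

Ranks of variable 1: 1, 4, 5, 3, 2
Ranks of variable 2: 1, 5, 3, 4, 2
d = r₁ − r₂: 0, -1, 2, -1, 0
d²: 0, 1, 4, 1, 0; Σd² = 6
ρ = 1 − 6·6/(5·24) = 1 − 36/120 = 0.700

0.700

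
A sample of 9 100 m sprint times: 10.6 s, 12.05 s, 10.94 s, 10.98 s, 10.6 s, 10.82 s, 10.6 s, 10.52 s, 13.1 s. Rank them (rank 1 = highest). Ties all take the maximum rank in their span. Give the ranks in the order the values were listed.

8, 2, 4, 3, 8, 5, 8, 9, 1

Sorted (descending): 13.1, 12.05, 10.98, 10.94, 10.82, 10.6, 10.6, 10.6, 10.52
The 3 values of 10.6 occupy positions 6–8 → each gets rank 8.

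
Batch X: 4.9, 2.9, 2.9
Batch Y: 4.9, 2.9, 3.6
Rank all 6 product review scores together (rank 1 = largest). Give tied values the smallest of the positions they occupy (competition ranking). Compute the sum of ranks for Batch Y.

Sorted (descending): 4.9, 4.9, 3.6, 2.9, 2.9, 2.9
The 2 values of 4.9 occupy positions 1–2 → each gets rank 1.
The 3 values of 2.9 occupy positions 4–6 → each gets rank 4.
Batch Y values → pooled ranks: 4.9→1, 2.9→4, 3.6→3
Rank sum = 1 + 4 + 3 = 8

8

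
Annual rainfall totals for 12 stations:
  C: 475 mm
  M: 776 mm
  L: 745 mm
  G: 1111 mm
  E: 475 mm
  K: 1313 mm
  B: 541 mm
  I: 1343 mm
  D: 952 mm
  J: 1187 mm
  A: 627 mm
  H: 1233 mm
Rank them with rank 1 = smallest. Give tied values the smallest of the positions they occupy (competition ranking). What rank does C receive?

1

Sorted (ascending): 475, 475, 541, 627, 745, 776, 952, 1111, 1187, 1233, 1313, 1343
The 2 values of 475 occupy positions 1–2 → each gets rank 1.
C has value 475 mm → rank 1.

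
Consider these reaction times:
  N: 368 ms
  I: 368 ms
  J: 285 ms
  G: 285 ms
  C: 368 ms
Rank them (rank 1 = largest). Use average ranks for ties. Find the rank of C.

2

Sorted (descending): 368, 368, 368, 285, 285
The 3 values of 368 occupy positions 1–3 → average rank 2.
The 2 values of 285 occupy positions 4–5 → average rank (4+5)/2 = 4.5.
C has value 368 ms → rank 2.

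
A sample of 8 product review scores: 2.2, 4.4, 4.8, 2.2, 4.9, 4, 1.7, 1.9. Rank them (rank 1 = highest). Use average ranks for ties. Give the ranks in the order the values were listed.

Sorted (descending): 4.9, 4.8, 4.4, 4, 2.2, 2.2, 1.9, 1.7
The 2 values of 2.2 occupy positions 5–6 → average rank (5+6)/2 = 5.5.

5.5, 3, 2, 5.5, 1, 4, 8, 7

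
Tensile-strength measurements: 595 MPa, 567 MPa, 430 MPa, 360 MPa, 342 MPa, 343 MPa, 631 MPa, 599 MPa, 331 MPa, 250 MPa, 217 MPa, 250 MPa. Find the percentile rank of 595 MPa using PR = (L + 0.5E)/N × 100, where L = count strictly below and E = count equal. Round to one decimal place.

79.2

N = 12.
Strictly below 595: 9. Equal to 595: 1.
PR = (9 + 0.5·1)/12 × 100 = 79.2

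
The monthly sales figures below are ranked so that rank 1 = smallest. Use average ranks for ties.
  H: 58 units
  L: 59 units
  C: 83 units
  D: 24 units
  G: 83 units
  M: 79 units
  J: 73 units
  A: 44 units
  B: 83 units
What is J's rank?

Sorted (ascending): 24, 44, 58, 59, 73, 79, 83, 83, 83
The 3 values of 83 occupy positions 7–9 → average rank 8.
J has value 73 units → rank 5.

5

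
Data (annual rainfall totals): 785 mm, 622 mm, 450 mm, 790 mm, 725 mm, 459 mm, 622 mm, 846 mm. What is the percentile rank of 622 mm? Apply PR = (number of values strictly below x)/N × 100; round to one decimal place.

N = 8.
Strictly below 622: 2. Equal to 622: 2.
PR = 2/8 × 100 = 25.0

25.0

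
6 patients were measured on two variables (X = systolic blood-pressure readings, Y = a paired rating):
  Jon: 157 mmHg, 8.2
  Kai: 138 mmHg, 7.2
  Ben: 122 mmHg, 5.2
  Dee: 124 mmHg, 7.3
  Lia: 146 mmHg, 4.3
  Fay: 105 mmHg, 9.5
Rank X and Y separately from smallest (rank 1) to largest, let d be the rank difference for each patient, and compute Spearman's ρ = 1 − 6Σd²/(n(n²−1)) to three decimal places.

-0.257

Ranks of variable 1: 6, 4, 2, 3, 5, 1
Ranks of variable 2: 5, 3, 2, 4, 1, 6
d = r₁ − r₂: 1, 1, 0, -1, 4, -5
d²: 1, 1, 0, 1, 16, 25; Σd² = 44
ρ = 1 − 6·44/(6·35) = 1 − 264/210 = -0.257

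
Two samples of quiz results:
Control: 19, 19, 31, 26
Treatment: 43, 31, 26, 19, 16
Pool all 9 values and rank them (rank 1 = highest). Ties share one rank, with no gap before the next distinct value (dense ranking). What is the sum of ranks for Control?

Sorted (descending): 43, 31, 31, 26, 26, 19, 19, 19, 16
The 2 values of 31 share dense rank 2.
The 2 values of 26 share dense rank 3.
The 3 values of 19 share dense rank 4.
Remaining distinct values take the next consecutive integers.
Control values → pooled ranks: 19→4, 19→4, 31→2, 26→3
Rank sum = 4 + 4 + 2 + 3 = 13

13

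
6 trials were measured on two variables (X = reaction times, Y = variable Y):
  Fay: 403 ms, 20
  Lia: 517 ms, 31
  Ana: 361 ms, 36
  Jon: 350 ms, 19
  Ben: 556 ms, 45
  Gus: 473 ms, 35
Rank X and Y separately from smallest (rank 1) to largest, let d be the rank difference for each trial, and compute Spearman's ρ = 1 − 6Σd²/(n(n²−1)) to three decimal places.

0.600

Ranks of variable 1: 3, 5, 2, 1, 6, 4
Ranks of variable 2: 2, 3, 5, 1, 6, 4
d = r₁ − r₂: 1, 2, -3, 0, 0, 0
d²: 1, 4, 9, 0, 0, 0; Σd² = 14
ρ = 1 − 6·14/(6·35) = 1 − 84/210 = 0.600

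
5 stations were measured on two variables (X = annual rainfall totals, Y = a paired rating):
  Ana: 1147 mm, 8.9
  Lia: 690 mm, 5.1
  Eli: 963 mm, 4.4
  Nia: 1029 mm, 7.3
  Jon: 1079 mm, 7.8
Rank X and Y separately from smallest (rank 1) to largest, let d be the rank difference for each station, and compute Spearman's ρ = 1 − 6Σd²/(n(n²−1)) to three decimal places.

Ranks of variable 1: 5, 1, 2, 3, 4
Ranks of variable 2: 5, 2, 1, 3, 4
d = r₁ − r₂: 0, -1, 1, 0, 0
d²: 0, 1, 1, 0, 0; Σd² = 2
ρ = 1 − 6·2/(5·24) = 1 − 12/120 = 0.900

0.900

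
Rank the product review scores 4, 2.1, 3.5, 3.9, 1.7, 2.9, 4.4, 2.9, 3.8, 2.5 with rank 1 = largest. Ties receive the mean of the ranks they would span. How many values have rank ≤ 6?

5

Sorted (descending): 4.4, 4, 3.9, 3.8, 3.5, 2.9, 2.9, 2.5, 2.1, 1.7
The 2 values of 2.9 occupy positions 6–7 → average rank (6+7)/2 = 6.5.
Ranks ≤ 6: {1, 2, 3, 4, 5} → 5 values.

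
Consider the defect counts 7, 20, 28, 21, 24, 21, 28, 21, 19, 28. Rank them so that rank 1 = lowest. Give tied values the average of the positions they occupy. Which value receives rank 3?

Sorted (ascending): 7, 19, 20, 21, 21, 21, 24, 28, 28, 28
The 3 values of 21 occupy positions 4–6 → average rank 5.
The 3 values of 28 occupy positions 8–10 → average rank 9.
Rank 3 → value 20.

20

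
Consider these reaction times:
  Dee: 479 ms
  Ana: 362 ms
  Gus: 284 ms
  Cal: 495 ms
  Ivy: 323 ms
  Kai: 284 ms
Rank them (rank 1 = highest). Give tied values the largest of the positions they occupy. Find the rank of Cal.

1

Sorted (descending): 495, 479, 362, 323, 284, 284
The 2 values of 284 occupy positions 5–6 → each gets rank 6.
Cal has value 495 ms → rank 1.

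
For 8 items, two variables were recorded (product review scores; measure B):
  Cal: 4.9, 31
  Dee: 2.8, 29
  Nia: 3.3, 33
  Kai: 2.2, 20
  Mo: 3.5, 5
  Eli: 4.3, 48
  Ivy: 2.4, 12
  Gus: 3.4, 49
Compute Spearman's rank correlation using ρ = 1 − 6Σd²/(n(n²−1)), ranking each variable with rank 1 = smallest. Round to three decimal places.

0.381

Ranks of variable 1: 8, 3, 4, 1, 6, 7, 2, 5
Ranks of variable 2: 5, 4, 6, 3, 1, 7, 2, 8
d = r₁ − r₂: 3, -1, -2, -2, 5, 0, 0, -3
d²: 9, 1, 4, 4, 25, 0, 0, 9; Σd² = 52
ρ = 1 − 6·52/(8·63) = 1 − 312/504 = 0.381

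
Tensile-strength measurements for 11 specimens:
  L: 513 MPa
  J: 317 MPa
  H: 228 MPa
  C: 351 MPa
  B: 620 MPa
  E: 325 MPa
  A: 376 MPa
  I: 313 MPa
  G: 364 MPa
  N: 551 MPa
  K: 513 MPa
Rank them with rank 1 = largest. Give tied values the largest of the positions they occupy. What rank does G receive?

6

Sorted (descending): 620, 551, 513, 513, 376, 364, 351, 325, 317, 313, 228
The 2 values of 513 occupy positions 3–4 → each gets rank 4.
G has value 364 MPa → rank 6.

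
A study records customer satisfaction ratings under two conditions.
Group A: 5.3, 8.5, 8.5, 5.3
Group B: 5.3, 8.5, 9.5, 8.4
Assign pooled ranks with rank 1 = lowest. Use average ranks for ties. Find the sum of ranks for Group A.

Sorted (ascending): 5.3, 5.3, 5.3, 8.4, 8.5, 8.5, 8.5, 9.5
The 3 values of 5.3 occupy positions 1–3 → average rank 2.
The 3 values of 8.5 occupy positions 5–7 → average rank 6.
Group A values → pooled ranks: 5.3→2, 8.5→6, 8.5→6, 5.3→2
Rank sum = 2 + 6 + 6 + 2 = 16

16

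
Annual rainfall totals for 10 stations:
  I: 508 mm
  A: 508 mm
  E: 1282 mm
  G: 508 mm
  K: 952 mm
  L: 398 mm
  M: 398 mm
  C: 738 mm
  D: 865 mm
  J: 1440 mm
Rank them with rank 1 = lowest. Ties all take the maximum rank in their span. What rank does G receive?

Sorted (ascending): 398, 398, 508, 508, 508, 738, 865, 952, 1282, 1440
The 2 values of 398 occupy positions 1–2 → each gets rank 2.
The 3 values of 508 occupy positions 3–5 → each gets rank 5.
G has value 508 mm → rank 5.

5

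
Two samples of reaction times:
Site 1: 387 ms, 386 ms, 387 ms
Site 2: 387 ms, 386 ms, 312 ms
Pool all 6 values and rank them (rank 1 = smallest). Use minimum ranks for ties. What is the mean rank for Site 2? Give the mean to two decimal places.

Sorted (ascending): 312, 386, 386, 387, 387, 387
The 2 values of 386 occupy positions 2–3 → each gets rank 2.
The 3 values of 387 occupy positions 4–6 → each gets rank 4.
Site 2 values → pooled ranks: 387→4, 386→2, 312→1
Mean rank = (4 + 2 + 1) / 3 = 2.33

2.33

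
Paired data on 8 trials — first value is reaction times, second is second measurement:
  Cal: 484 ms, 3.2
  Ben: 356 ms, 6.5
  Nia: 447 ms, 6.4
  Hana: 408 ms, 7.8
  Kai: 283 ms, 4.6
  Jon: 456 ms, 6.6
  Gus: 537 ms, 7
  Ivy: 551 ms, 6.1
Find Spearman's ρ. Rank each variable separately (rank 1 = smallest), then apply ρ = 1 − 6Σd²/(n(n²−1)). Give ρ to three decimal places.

Ranks of variable 1: 6, 2, 4, 3, 1, 5, 7, 8
Ranks of variable 2: 1, 5, 4, 8, 2, 6, 7, 3
d = r₁ − r₂: 5, -3, 0, -5, -1, -1, 0, 5
d²: 25, 9, 0, 25, 1, 1, 0, 25; Σd² = 86
ρ = 1 − 6·86/(8·63) = 1 − 516/504 = -0.024

-0.024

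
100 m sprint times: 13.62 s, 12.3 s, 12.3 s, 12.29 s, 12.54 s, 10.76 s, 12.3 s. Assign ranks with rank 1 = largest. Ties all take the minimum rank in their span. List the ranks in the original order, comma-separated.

1, 3, 3, 6, 2, 7, 3

Sorted (descending): 13.62, 12.54, 12.3, 12.3, 12.3, 12.29, 10.76
The 3 values of 12.3 occupy positions 3–5 → each gets rank 3.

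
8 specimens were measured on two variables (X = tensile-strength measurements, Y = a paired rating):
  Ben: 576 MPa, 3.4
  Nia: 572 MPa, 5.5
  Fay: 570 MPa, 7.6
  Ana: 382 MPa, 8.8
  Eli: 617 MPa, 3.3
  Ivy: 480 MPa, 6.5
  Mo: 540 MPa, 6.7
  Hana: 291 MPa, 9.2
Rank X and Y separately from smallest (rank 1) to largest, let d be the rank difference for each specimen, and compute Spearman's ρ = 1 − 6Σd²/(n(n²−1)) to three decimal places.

-0.905

Ranks of variable 1: 7, 6, 5, 2, 8, 3, 4, 1
Ranks of variable 2: 2, 3, 6, 7, 1, 4, 5, 8
d = r₁ − r₂: 5, 3, -1, -5, 7, -1, -1, -7
d²: 25, 9, 1, 25, 49, 1, 1, 49; Σd² = 160
ρ = 1 − 6·160/(8·63) = 1 − 960/504 = -0.905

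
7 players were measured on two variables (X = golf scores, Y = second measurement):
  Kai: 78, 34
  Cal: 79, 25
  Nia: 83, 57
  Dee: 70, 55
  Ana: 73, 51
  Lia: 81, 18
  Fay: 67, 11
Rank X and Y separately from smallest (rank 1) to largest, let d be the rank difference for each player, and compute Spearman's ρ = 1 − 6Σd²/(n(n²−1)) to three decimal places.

0.286

Ranks of variable 1: 4, 5, 7, 2, 3, 6, 1
Ranks of variable 2: 4, 3, 7, 6, 5, 2, 1
d = r₁ − r₂: 0, 2, 0, -4, -2, 4, 0
d²: 0, 4, 0, 16, 4, 16, 0; Σd² = 40
ρ = 1 − 6·40/(7·48) = 1 − 240/336 = 0.286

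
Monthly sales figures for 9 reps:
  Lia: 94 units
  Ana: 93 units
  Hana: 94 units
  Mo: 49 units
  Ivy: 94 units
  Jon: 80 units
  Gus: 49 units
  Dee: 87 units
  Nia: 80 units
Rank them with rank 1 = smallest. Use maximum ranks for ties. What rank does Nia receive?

Sorted (ascending): 49, 49, 80, 80, 87, 93, 94, 94, 94
The 2 values of 49 occupy positions 1–2 → each gets rank 2.
The 2 values of 80 occupy positions 3–4 → each gets rank 4.
The 3 values of 94 occupy positions 7–9 → each gets rank 9.
Nia has value 80 units → rank 4.

4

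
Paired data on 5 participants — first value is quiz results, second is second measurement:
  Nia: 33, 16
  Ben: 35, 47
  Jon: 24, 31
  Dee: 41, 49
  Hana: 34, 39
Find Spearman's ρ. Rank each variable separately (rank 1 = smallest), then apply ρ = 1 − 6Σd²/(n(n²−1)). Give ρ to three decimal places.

Ranks of variable 1: 2, 4, 1, 5, 3
Ranks of variable 2: 1, 4, 2, 5, 3
d = r₁ − r₂: 1, 0, -1, 0, 0
d²: 1, 0, 1, 0, 0; Σd² = 2
ρ = 1 − 6·2/(5·24) = 1 − 12/120 = 0.900

0.900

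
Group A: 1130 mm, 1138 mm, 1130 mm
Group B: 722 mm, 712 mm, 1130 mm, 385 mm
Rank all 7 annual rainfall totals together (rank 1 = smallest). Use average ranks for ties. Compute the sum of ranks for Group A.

17

Sorted (ascending): 385, 712, 722, 1130, 1130, 1130, 1138
The 3 values of 1130 occupy positions 4–6 → average rank 5.
Group A values → pooled ranks: 1130→5, 1138→7, 1130→5
Rank sum = 5 + 7 + 5 = 17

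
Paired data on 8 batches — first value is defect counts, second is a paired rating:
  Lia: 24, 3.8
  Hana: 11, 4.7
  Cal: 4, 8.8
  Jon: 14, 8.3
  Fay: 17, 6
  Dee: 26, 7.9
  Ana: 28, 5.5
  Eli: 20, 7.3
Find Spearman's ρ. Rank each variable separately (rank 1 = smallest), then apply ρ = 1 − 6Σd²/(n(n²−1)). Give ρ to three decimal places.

-0.381

Ranks of variable 1: 6, 2, 1, 3, 4, 7, 8, 5
Ranks of variable 2: 1, 2, 8, 7, 4, 6, 3, 5
d = r₁ − r₂: 5, 0, -7, -4, 0, 1, 5, 0
d²: 25, 0, 49, 16, 0, 1, 25, 0; Σd² = 116
ρ = 1 − 6·116/(8·63) = 1 − 696/504 = -0.381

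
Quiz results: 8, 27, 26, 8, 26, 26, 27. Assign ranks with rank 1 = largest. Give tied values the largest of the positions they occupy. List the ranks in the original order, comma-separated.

Sorted (descending): 27, 27, 26, 26, 26, 8, 8
The 2 values of 27 occupy positions 1–2 → each gets rank 2.
The 3 values of 26 occupy positions 3–5 → each gets rank 5.
The 2 values of 8 occupy positions 6–7 → each gets rank 7.

7, 2, 5, 7, 5, 5, 2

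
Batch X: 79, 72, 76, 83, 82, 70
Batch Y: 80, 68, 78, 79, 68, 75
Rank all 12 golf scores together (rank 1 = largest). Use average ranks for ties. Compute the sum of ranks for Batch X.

Sorted (descending): 83, 82, 80, 79, 79, 78, 76, 75, 72, 70, 68, 68
The 2 values of 79 occupy positions 4–5 → average rank (4+5)/2 = 4.5.
The 2 values of 68 occupy positions 11–12 → average rank (11+12)/2 = 11.5.
Batch X values → pooled ranks: 79→4.5, 72→9, 76→7, 83→1, 82→2, 70→10
Rank sum = 4.5 + 9 + 7 + 1 + 2 + 10 = 33.5

33.5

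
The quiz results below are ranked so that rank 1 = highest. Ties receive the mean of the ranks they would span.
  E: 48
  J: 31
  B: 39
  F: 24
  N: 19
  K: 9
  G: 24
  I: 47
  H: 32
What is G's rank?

Sorted (descending): 48, 47, 39, 32, 31, 24, 24, 19, 9
The 2 values of 24 occupy positions 6–7 → average rank (6+7)/2 = 6.5.
G has value 24 → rank 6.5.

6.5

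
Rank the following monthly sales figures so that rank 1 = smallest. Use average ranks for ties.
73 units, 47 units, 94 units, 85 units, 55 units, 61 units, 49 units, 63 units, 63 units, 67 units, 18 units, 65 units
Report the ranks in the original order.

10, 2, 12, 11, 4, 5, 3, 6.5, 6.5, 9, 1, 8

Sorted (ascending): 18, 47, 49, 55, 61, 63, 63, 65, 67, 73, 85, 94
The 2 values of 63 occupy positions 6–7 → average rank (6+7)/2 = 6.5.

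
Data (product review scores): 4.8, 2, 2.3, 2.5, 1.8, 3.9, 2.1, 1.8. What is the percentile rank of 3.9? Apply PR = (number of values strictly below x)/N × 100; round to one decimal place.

N = 8.
Strictly below 3.9: 6. Equal to 3.9: 1.
PR = 6/8 × 100 = 75.0

75.0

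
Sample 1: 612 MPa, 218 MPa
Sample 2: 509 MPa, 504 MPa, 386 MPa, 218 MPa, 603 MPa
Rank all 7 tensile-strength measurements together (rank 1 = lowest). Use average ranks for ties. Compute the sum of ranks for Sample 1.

Sorted (ascending): 218, 218, 386, 504, 509, 603, 612
The 2 values of 218 occupy positions 1–2 → average rank (1+2)/2 = 1.5.
Sample 1 values → pooled ranks: 612→7, 218→1.5
Rank sum = 7 + 1.5 = 8.5

8.5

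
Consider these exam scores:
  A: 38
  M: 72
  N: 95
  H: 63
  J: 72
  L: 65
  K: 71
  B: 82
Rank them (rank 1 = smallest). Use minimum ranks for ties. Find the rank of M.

Sorted (ascending): 38, 63, 65, 71, 72, 72, 82, 95
The 2 values of 72 occupy positions 5–6 → each gets rank 5.
M has value 72 → rank 5.

5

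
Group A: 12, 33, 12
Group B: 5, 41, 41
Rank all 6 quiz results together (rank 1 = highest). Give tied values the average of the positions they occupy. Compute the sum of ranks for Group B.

Sorted (descending): 41, 41, 33, 12, 12, 5
The 2 values of 41 occupy positions 1–2 → average rank (1+2)/2 = 1.5.
The 2 values of 12 occupy positions 4–5 → average rank (4+5)/2 = 4.5.
Group B values → pooled ranks: 5→6, 41→1.5, 41→1.5
Rank sum = 6 + 1.5 + 1.5 = 9

9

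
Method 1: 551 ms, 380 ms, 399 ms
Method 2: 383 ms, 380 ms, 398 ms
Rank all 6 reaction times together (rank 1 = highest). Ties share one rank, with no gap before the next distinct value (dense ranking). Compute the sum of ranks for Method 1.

8

Sorted (descending): 551, 399, 398, 383, 380, 380
The 2 values of 380 share dense rank 5.
Remaining distinct values take the next consecutive integers.
Method 1 values → pooled ranks: 551→1, 380→5, 399→2
Rank sum = 1 + 5 + 2 = 8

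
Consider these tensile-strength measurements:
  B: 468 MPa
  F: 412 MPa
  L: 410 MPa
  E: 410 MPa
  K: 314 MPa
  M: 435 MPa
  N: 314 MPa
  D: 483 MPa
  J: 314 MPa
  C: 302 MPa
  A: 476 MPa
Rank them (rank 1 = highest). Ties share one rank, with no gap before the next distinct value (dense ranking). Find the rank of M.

4

Sorted (descending): 483, 476, 468, 435, 412, 410, 410, 314, 314, 314, 302
The 2 values of 410 share dense rank 6.
The 3 values of 314 share dense rank 7.
Remaining distinct values take the next consecutive integers.
M has value 435 MPa → rank 4.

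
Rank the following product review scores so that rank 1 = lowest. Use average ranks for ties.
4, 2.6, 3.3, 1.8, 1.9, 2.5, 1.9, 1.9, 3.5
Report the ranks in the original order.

9, 6, 7, 1, 3, 5, 3, 3, 8

Sorted (ascending): 1.8, 1.9, 1.9, 1.9, 2.5, 2.6, 3.3, 3.5, 4
The 3 values of 1.9 occupy positions 2–4 → average rank 3.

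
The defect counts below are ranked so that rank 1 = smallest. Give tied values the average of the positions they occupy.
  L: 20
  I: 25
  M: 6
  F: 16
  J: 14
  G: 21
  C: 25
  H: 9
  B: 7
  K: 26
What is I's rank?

8.5

Sorted (ascending): 6, 7, 9, 14, 16, 20, 21, 25, 25, 26
The 2 values of 25 occupy positions 8–9 → average rank (8+9)/2 = 8.5.
I has value 25 → rank 8.5.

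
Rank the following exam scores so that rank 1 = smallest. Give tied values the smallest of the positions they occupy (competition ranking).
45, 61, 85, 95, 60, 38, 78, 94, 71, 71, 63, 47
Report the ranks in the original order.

2, 5, 10, 12, 4, 1, 9, 11, 7, 7, 6, 3

Sorted (ascending): 38, 45, 47, 60, 61, 63, 71, 71, 78, 85, 94, 95
The 2 values of 71 occupy positions 7–8 → each gets rank 7.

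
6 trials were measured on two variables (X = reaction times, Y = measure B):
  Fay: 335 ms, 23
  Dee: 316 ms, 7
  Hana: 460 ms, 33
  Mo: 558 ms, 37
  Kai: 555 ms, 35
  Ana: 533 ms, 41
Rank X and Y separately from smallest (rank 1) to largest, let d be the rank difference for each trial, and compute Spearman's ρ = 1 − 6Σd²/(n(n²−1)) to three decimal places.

0.829

Ranks of variable 1: 2, 1, 3, 6, 5, 4
Ranks of variable 2: 2, 1, 3, 5, 4, 6
d = r₁ − r₂: 0, 0, 0, 1, 1, -2
d²: 0, 0, 0, 1, 1, 4; Σd² = 6
ρ = 1 − 6·6/(6·35) = 1 − 36/210 = 0.829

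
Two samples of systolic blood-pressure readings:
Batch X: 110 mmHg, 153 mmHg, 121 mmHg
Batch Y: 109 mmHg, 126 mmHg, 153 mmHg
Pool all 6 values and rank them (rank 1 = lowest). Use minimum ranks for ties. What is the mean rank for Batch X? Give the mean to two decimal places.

3.33

Sorted (ascending): 109, 110, 121, 126, 153, 153
The 2 values of 153 occupy positions 5–6 → each gets rank 5.
Batch X values → pooled ranks: 110→2, 153→5, 121→3
Mean rank = (2 + 5 + 3) / 3 = 3.33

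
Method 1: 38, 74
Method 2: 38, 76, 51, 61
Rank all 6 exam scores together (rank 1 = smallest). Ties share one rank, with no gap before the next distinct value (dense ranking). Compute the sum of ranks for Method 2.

Sorted (ascending): 38, 38, 51, 61, 74, 76
The 2 values of 38 share dense rank 1.
Remaining distinct values take the next consecutive integers.
Method 2 values → pooled ranks: 38→1, 76→5, 51→2, 61→3
Rank sum = 1 + 5 + 2 + 3 = 11

11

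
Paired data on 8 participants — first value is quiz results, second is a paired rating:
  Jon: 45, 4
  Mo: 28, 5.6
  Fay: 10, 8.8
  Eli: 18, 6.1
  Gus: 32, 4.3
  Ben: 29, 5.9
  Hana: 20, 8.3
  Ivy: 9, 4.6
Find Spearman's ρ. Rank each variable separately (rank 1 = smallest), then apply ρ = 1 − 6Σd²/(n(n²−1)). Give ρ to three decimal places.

-0.595

Ranks of variable 1: 8, 5, 2, 3, 7, 6, 4, 1
Ranks of variable 2: 1, 4, 8, 6, 2, 5, 7, 3
d = r₁ − r₂: 7, 1, -6, -3, 5, 1, -3, -2
d²: 49, 1, 36, 9, 25, 1, 9, 4; Σd² = 134
ρ = 1 − 6·134/(8·63) = 1 − 804/504 = -0.595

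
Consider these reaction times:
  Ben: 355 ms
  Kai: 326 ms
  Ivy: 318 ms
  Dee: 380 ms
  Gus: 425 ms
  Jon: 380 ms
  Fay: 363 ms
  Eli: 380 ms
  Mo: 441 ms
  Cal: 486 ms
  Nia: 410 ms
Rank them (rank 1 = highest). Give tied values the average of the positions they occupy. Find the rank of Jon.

Sorted (descending): 486, 441, 425, 410, 380, 380, 380, 363, 355, 326, 318
The 3 values of 380 occupy positions 5–7 → average rank 6.
Jon has value 380 ms → rank 6.

6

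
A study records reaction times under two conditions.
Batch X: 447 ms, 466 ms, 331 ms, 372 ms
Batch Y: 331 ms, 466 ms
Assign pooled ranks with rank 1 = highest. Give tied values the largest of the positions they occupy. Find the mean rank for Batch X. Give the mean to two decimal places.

Sorted (descending): 466, 466, 447, 372, 331, 331
The 2 values of 466 occupy positions 1–2 → each gets rank 2.
The 2 values of 331 occupy positions 5–6 → each gets rank 6.
Batch X values → pooled ranks: 447→3, 466→2, 331→6, 372→4
Mean rank = (3 + 2 + 6 + 4) / 4 = 3.75

3.75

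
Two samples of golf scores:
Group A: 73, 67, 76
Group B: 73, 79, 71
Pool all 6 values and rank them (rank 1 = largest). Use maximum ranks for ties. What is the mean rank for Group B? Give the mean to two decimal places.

Sorted (descending): 79, 76, 73, 73, 71, 67
The 2 values of 73 occupy positions 3–4 → each gets rank 4.
Group B values → pooled ranks: 73→4, 79→1, 71→5
Mean rank = (4 + 1 + 5) / 3 = 3.33

3.33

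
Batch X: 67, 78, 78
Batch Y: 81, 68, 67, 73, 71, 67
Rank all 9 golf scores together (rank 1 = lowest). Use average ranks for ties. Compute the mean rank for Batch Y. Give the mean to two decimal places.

4.67

Sorted (ascending): 67, 67, 67, 68, 71, 73, 78, 78, 81
The 3 values of 67 occupy positions 1–3 → average rank 2.
The 2 values of 78 occupy positions 7–8 → average rank (7+8)/2 = 7.5.
Batch Y values → pooled ranks: 81→9, 68→4, 67→2, 73→6, 71→5, 67→2
Mean rank = (9 + 4 + 2 + 6 + 5 + 2) / 6 = 4.67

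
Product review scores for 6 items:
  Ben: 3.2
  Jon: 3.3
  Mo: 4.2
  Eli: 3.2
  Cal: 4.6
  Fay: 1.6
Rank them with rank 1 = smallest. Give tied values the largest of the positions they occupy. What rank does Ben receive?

3

Sorted (ascending): 1.6, 3.2, 3.2, 3.3, 4.2, 4.6
The 2 values of 3.2 occupy positions 2–3 → each gets rank 3.
Ben has value 3.2 → rank 3.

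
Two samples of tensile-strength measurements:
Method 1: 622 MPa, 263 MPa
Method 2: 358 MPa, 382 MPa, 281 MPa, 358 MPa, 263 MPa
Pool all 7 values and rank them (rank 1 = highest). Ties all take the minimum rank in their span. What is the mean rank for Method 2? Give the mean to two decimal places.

3.80

Sorted (descending): 622, 382, 358, 358, 281, 263, 263
The 2 values of 358 occupy positions 3–4 → each gets rank 3.
The 2 values of 263 occupy positions 6–7 → each gets rank 6.
Method 2 values → pooled ranks: 358→3, 382→2, 281→5, 358→3, 263→6
Mean rank = (3 + 2 + 5 + 3 + 6) / 5 = 3.80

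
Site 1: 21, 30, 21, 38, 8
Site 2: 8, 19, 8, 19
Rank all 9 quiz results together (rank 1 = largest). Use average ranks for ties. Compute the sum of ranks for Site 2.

Sorted (descending): 38, 30, 21, 21, 19, 19, 8, 8, 8
The 2 values of 21 occupy positions 3–4 → average rank (3+4)/2 = 3.5.
The 2 values of 19 occupy positions 5–6 → average rank (5+6)/2 = 5.5.
The 3 values of 8 occupy positions 7–9 → average rank 8.
Site 2 values → pooled ranks: 8→8, 19→5.5, 8→8, 19→5.5
Rank sum = 8 + 5.5 + 8 + 5.5 = 27

27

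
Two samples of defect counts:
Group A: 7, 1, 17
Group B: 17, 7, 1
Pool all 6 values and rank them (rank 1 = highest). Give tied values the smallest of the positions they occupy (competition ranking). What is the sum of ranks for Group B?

9

Sorted (descending): 17, 17, 7, 7, 1, 1
The 2 values of 17 occupy positions 1–2 → each gets rank 1.
The 2 values of 7 occupy positions 3–4 → each gets rank 3.
The 2 values of 1 occupy positions 5–6 → each gets rank 5.
Group B values → pooled ranks: 17→1, 7→3, 1→5
Rank sum = 1 + 3 + 5 = 9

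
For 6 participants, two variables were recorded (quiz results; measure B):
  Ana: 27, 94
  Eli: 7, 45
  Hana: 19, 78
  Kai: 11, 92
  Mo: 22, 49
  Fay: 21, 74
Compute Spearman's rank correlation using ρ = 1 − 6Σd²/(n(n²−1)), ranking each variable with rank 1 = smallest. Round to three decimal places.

0.429

Ranks of variable 1: 6, 1, 3, 2, 5, 4
Ranks of variable 2: 6, 1, 4, 5, 2, 3
d = r₁ − r₂: 0, 0, -1, -3, 3, 1
d²: 0, 0, 1, 9, 9, 1; Σd² = 20
ρ = 1 − 6·20/(6·35) = 1 − 120/210 = 0.429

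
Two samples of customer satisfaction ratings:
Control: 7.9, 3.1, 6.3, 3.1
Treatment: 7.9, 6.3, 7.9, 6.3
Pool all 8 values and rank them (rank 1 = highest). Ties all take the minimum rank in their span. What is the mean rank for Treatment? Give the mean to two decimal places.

2.50

Sorted (descending): 7.9, 7.9, 7.9, 6.3, 6.3, 6.3, 3.1, 3.1
The 3 values of 7.9 occupy positions 1–3 → each gets rank 1.
The 3 values of 6.3 occupy positions 4–6 → each gets rank 4.
The 2 values of 3.1 occupy positions 7–8 → each gets rank 7.
Treatment values → pooled ranks: 7.9→1, 6.3→4, 7.9→1, 6.3→4
Mean rank = (1 + 4 + 1 + 4) / 4 = 2.50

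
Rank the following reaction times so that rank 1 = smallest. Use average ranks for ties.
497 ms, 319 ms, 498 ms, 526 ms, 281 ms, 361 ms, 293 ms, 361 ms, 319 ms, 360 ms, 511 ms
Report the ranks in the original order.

Sorted (ascending): 281, 293, 319, 319, 360, 361, 361, 497, 498, 511, 526
The 2 values of 319 occupy positions 3–4 → average rank (3+4)/2 = 3.5.
The 2 values of 361 occupy positions 6–7 → average rank (6+7)/2 = 6.5.

8, 3.5, 9, 11, 1, 6.5, 2, 6.5, 3.5, 5, 10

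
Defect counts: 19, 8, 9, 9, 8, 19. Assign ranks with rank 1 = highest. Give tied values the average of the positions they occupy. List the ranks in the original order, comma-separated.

Sorted (descending): 19, 19, 9, 9, 8, 8
The 2 values of 19 occupy positions 1–2 → average rank (1+2)/2 = 1.5.
The 2 values of 9 occupy positions 3–4 → average rank (3+4)/2 = 3.5.
The 2 values of 8 occupy positions 5–6 → average rank (5+6)/2 = 5.5.

1.5, 5.5, 3.5, 3.5, 5.5, 1.5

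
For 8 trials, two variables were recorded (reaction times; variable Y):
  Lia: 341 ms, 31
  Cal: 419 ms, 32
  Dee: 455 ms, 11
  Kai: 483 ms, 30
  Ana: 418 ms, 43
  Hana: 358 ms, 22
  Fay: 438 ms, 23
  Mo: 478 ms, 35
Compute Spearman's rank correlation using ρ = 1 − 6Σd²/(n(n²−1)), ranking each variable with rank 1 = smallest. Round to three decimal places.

Ranks of variable 1: 1, 4, 6, 8, 3, 2, 5, 7
Ranks of variable 2: 5, 6, 1, 4, 8, 2, 3, 7
d = r₁ − r₂: -4, -2, 5, 4, -5, 0, 2, 0
d²: 16, 4, 25, 16, 25, 0, 4, 0; Σd² = 90
ρ = 1 − 6·90/(8·63) = 1 − 540/504 = -0.071

-0.071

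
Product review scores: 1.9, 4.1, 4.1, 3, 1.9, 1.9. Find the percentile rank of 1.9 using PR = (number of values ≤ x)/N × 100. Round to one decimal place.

N = 6.
Strictly below 1.9: 0. Equal to 1.9: 3.
PR = 3/6 × 100 = 50.0

50.0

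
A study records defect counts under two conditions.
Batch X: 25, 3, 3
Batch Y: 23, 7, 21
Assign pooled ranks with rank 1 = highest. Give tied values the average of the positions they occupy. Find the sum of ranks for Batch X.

12

Sorted (descending): 25, 23, 21, 7, 3, 3
The 2 values of 3 occupy positions 5–6 → average rank (5+6)/2 = 5.5.
Batch X values → pooled ranks: 25→1, 3→5.5, 3→5.5
Rank sum = 1 + 5.5 + 5.5 = 12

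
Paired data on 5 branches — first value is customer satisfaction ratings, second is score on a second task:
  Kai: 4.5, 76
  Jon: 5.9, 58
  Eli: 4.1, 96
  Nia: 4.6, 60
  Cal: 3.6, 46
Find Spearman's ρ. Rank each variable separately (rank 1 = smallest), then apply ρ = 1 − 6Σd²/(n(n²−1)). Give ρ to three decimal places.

Ranks of variable 1: 3, 5, 2, 4, 1
Ranks of variable 2: 4, 2, 5, 3, 1
d = r₁ − r₂: -1, 3, -3, 1, 0
d²: 1, 9, 9, 1, 0; Σd² = 20
ρ = 1 − 6·20/(5·24) = 1 − 120/120 = 0.000

0.000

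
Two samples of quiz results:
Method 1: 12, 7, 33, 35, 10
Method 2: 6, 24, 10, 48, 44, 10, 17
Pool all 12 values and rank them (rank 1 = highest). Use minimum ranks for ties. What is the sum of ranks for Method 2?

42

Sorted (descending): 48, 44, 35, 33, 24, 17, 12, 10, 10, 10, 7, 6
The 3 values of 10 occupy positions 8–10 → each gets rank 8.
Method 2 values → pooled ranks: 6→12, 24→5, 10→8, 48→1, 44→2, 10→8, 17→6
Rank sum = 12 + 5 + 8 + 1 + 2 + 8 + 6 = 42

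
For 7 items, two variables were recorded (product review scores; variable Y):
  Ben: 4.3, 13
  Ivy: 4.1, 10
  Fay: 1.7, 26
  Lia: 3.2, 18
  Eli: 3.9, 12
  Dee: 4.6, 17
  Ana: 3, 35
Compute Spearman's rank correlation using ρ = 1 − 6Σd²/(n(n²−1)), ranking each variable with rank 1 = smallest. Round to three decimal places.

-0.643

Ranks of variable 1: 6, 5, 1, 3, 4, 7, 2
Ranks of variable 2: 3, 1, 6, 5, 2, 4, 7
d = r₁ − r₂: 3, 4, -5, -2, 2, 3, -5
d²: 9, 16, 25, 4, 4, 9, 25; Σd² = 92
ρ = 1 − 6·92/(7·48) = 1 − 552/336 = -0.643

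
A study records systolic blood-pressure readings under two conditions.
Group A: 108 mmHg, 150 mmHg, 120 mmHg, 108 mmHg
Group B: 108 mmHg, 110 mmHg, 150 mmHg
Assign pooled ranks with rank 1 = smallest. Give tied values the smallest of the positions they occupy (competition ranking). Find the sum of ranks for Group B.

11

Sorted (ascending): 108, 108, 108, 110, 120, 150, 150
The 3 values of 108 occupy positions 1–3 → each gets rank 1.
The 2 values of 150 occupy positions 6–7 → each gets rank 6.
Group B values → pooled ranks: 108→1, 110→4, 150→6
Rank sum = 1 + 4 + 6 = 11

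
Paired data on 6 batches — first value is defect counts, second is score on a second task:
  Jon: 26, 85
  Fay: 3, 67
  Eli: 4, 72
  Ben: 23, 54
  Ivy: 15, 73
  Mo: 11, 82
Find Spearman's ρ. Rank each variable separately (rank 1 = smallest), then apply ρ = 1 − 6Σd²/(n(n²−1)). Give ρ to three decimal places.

Ranks of variable 1: 6, 1, 2, 5, 4, 3
Ranks of variable 2: 6, 2, 3, 1, 4, 5
d = r₁ − r₂: 0, -1, -1, 4, 0, -2
d²: 0, 1, 1, 16, 0, 4; Σd² = 22
ρ = 1 − 6·22/(6·35) = 1 − 132/210 = 0.371

0.371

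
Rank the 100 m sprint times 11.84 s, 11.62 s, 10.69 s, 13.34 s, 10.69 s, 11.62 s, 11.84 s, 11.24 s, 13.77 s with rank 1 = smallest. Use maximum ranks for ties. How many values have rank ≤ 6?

5

Sorted (ascending): 10.69, 10.69, 11.24, 11.62, 11.62, 11.84, 11.84, 13.34, 13.77
The 2 values of 10.69 occupy positions 1–2 → each gets rank 2.
The 2 values of 11.62 occupy positions 4–5 → each gets rank 5.
The 2 values of 11.84 occupy positions 6–7 → each gets rank 7.
Ranks ≤ 6: {2, 2, 3, 5, 5} → 5 values.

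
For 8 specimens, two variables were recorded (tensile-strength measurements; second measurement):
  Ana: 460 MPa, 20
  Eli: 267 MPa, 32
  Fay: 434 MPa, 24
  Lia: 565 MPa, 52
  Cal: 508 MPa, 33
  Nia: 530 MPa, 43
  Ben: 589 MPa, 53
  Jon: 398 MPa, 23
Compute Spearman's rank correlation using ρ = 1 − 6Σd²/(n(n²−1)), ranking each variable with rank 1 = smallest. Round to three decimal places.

0.786

Ranks of variable 1: 4, 1, 3, 7, 5, 6, 8, 2
Ranks of variable 2: 1, 4, 3, 7, 5, 6, 8, 2
d = r₁ − r₂: 3, -3, 0, 0, 0, 0, 0, 0
d²: 9, 9, 0, 0, 0, 0, 0, 0; Σd² = 18
ρ = 1 − 6·18/(8·63) = 1 − 108/504 = 0.786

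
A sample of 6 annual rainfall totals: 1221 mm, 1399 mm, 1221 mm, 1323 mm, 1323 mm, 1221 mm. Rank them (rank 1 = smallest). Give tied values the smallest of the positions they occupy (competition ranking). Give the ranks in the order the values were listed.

1, 6, 1, 4, 4, 1

Sorted (ascending): 1221, 1221, 1221, 1323, 1323, 1399
The 3 values of 1221 occupy positions 1–3 → each gets rank 1.
The 2 values of 1323 occupy positions 4–5 → each gets rank 4.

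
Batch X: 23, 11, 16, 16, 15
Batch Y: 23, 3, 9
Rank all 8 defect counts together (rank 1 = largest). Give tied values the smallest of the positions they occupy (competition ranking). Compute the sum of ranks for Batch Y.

16

Sorted (descending): 23, 23, 16, 16, 15, 11, 9, 3
The 2 values of 23 occupy positions 1–2 → each gets rank 1.
The 2 values of 16 occupy positions 3–4 → each gets rank 3.
Batch Y values → pooled ranks: 23→1, 3→8, 9→7
Rank sum = 1 + 8 + 7 = 16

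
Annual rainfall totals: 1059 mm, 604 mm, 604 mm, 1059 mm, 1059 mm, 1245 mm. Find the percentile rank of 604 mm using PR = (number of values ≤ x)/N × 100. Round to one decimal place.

N = 6.
Strictly below 604: 0. Equal to 604: 2.
PR = 2/6 × 100 = 33.3

33.3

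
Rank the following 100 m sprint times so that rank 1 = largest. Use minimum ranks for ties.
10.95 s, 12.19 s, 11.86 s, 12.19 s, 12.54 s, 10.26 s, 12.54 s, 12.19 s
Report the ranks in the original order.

Sorted (descending): 12.54, 12.54, 12.19, 12.19, 12.19, 11.86, 10.95, 10.26
The 2 values of 12.54 occupy positions 1–2 → each gets rank 1.
The 3 values of 12.19 occupy positions 3–5 → each gets rank 3.

7, 3, 6, 3, 1, 8, 1, 3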